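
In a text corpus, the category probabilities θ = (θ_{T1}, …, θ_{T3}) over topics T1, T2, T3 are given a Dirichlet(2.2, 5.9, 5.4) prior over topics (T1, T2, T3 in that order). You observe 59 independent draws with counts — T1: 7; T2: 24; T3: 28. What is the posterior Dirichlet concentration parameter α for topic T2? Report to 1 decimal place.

The Dirichlet prior is conjugate to the Multinomial likelihood: each posterior αⱼ = prior αⱼ + observed count nⱼ.
Posterior concentration: (9.2, 29.9, 33.4), total = 72.5.
α_{T2} = 5.9 + 24 = 29.9.

29.9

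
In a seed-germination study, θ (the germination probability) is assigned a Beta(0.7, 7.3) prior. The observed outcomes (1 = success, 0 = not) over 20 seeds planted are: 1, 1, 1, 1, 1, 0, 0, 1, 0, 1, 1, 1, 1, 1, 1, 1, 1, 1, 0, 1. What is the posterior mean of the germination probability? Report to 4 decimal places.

The Beta prior is conjugate to a Binomial/Bernoulli likelihood; the update adds successes to α and failures to β.
Posterior: Beta(α+k, β+n−k) = Beta(0.7+16, 7.3+4) = Beta(16.7, 11.3).
Posterior mean = α/(α+β) = 16.7/28.0 = 0.5964.

0.5964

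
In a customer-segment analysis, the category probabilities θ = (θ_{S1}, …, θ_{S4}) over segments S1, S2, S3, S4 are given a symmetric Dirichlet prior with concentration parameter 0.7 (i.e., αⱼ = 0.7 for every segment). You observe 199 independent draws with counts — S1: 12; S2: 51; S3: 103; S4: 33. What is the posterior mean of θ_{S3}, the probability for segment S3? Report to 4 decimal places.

0.5139

The Dirichlet prior is conjugate to the Multinomial likelihood: each posterior αⱼ = prior αⱼ + observed count nⱼ.
Posterior concentration: (12.7, 51.7, 103.7, 33.7), total = 201.8.
E[θ_{S3}|data] = α_{S3}/Σα = 103.7/201.8 = 0.5139.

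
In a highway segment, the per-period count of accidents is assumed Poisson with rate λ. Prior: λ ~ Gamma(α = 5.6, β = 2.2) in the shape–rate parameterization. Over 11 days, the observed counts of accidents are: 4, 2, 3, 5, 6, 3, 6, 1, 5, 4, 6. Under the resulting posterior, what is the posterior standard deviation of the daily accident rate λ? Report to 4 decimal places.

0.5389

With a Gamma(shape α, rate β) prior, the Poisson likelihood is conjugate: the posterior is Gamma(α + ΣXᵢ, β + n).
Sum of counts S = 45 over n = 11 days.
Posterior: Gamma(α+S, β+n) = Gamma(5.6+45, 2.2+11) = Gamma(50.6, 13.2).
SD = √α/β = √50.6/13.2 = 0.5389.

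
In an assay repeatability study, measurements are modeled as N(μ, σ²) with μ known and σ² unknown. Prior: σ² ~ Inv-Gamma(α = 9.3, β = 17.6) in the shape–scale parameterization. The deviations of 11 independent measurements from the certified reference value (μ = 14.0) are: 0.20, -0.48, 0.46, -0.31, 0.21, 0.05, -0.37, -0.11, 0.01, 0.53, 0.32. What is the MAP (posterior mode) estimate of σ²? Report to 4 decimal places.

1.1505

With known mean μ and an Inverse-Gamma(α, β) prior on σ², the Normal likelihood is conjugate: posterior is Inv-Gamma(α + n/2, β + Σ(xᵢ−μ)²/2).
Σ(xᵢ−μ)² = (0.20)² + (-0.48)² + (0.46)² + (-0.31)² + (0.21)² + (0.05)² + (-0.37)² + (-0.11)² + (0.01)² + (0.53)² + (0.32)² = 1.1571.
Posterior: Inv-Gamma(9.3 + 11/2, 17.6 + 1.1571/2) = Inv-Gamma(14.80, 18.17855).
Mode = β/(α+1) = 18.17855/15.80 = 1.1505.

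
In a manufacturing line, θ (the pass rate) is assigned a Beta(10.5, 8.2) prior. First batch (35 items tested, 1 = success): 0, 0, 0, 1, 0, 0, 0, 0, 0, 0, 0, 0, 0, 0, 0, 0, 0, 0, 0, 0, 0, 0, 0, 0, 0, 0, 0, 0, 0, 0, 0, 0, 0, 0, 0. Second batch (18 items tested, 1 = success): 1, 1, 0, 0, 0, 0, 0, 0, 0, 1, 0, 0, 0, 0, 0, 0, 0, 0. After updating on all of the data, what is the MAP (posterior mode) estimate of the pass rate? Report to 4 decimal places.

0.1937

The Beta prior is conjugate to a Binomial/Bernoulli likelihood; the update adds successes to α and failures to β.
After batch 1: Beta(10.5+1, 8.2+34) = Beta(11.5, 42.2).
After batch 2: Beta(11.5+3, 42.2+15) = Beta(14.5, 57.2).
Mode of Beta(a,b) for a,b>1 is (a−1)/(a+b−2) = 13.5/69.7 = 0.1937.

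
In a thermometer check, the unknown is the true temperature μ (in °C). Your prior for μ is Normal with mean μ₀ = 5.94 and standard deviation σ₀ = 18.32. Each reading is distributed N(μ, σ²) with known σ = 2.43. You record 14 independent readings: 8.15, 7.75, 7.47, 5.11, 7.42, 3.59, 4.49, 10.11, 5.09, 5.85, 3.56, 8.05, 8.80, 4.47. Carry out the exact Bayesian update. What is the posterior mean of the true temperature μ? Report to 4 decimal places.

6.4215

For Normal data with known variance σ², a Normal(μ₀, σ₀²) prior on μ is conjugate. Posterior precision = 1/σ₀² + n/σ²; posterior mean is the precision-weighted average of μ₀ and x̄.
Σxᵢ = 8.15 + 7.75 + 7.47 + 5.11 + 7.42 + 3.59 + 4.49 + 10.11 + 5.09 + 5.85 + 3.56 + 8.05 + 8.80 + 4.47 = 89.91, so n·x̄ = 89.91.
σ₀² = 18.32² = 335.6224, σ² = 2.43² = 5.9049; σ² + n·σ₀² = 5.9049 + 14·335.6224 = 4704.6185.
Posterior mean = (μ₀/σ₀² + n·x̄/σ²)/(1/σ₀² + n/σ²) = (σ²·μ₀ + σ₀²·n·x̄)/(σ² + n·σ₀²) = (5.9049·5.94 + 335.6224·89.91)/4704.6185 = 30210.88509/4704.6185 = 6.4215.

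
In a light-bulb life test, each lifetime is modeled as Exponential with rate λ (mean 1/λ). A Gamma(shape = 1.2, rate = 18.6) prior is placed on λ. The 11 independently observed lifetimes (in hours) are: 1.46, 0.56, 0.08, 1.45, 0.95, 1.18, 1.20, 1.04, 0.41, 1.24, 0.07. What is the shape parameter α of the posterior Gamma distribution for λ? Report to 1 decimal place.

12.2

With a Gamma(shape α, rate β) prior on the exponential rate λ, the posterior after n observations with total T = Σxᵢ is Gamma(α+n, β+T).
Sum of observations T = 9.64 hours; n = 11.
Posterior: Gamma(1.2+11, 18.6+9.64) = Gamma(12.2, 28.24).
Posterior α = 12.2.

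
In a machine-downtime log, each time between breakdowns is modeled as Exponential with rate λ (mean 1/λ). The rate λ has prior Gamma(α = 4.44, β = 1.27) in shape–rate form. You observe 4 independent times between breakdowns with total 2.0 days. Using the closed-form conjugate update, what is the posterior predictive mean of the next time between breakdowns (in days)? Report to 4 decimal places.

0.4395

With a Gamma(shape α, rate β) prior on the exponential rate λ, the posterior after n observations with total T = Σxᵢ is Gamma(α+n, β+T).
Posterior: Gamma(4.44+4, 1.27+2.0) = Gamma(8.44, 3.27).
The predictive distribution for the next observation is Lomax; its mean is β/(α−1) = 3.27/7.44 = 0.4395.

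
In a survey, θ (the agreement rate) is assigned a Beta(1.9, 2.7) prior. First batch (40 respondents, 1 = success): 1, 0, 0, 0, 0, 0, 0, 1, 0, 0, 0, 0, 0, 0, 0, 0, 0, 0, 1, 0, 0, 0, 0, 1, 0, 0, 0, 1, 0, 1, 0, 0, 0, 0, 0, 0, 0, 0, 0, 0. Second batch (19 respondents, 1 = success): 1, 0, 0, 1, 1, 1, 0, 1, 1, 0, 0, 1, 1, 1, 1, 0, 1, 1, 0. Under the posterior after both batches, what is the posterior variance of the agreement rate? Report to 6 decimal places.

The Beta prior is conjugate to a Binomial/Bernoulli likelihood; the update adds successes to α and failures to β.
After batch 1: Beta(1.9+6, 2.7+34) = Beta(7.9, 36.7).
After batch 2: Beta(7.9+12, 36.7+7) = Beta(19.9, 43.7).
Var = αβ/((α+β)²(α+β+1)) = 19.9·43.7/(63.6²·64.6) = 0.003328.

0.003328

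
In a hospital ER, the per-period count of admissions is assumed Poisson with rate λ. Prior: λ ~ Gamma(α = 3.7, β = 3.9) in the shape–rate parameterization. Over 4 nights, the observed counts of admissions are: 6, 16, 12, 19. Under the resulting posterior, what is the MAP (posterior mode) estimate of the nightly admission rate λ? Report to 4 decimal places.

7.0506

With a Gamma(shape α, rate β) prior, the Poisson likelihood is conjugate: the posterior is Gamma(α + ΣXᵢ, β + n).
Sum of counts S = 53 over n = 4 nights.
Posterior: Gamma(α+S, β+n) = Gamma(3.7+53, 3.9+4) = Gamma(56.7, 7.9).
Mode of Gamma(α,β) for α≥1 is (α−1)/β = 55.7/7.9 = 7.0506.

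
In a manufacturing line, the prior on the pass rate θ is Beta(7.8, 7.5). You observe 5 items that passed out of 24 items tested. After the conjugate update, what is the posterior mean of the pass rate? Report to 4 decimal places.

The Beta prior is conjugate to a Binomial/Bernoulli likelihood; the update adds successes to α and failures to β.
Posterior: Beta(α+k, β+n−k) = Beta(7.8+5, 7.5+19) = Beta(12.8, 26.5).
Posterior mean = α/(α+β) = 12.8/39.3 = 0.3257.

0.3257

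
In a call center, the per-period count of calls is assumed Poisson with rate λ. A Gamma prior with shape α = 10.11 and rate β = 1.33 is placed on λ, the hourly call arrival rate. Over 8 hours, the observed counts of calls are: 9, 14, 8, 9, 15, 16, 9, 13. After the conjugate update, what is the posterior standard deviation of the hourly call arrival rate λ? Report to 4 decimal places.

With a Gamma(shape α, rate β) prior, the Poisson likelihood is conjugate: the posterior is Gamma(α + ΣXᵢ, β + n).
Sum of counts S = 93 over n = 8 hours.
Posterior: Gamma(α+S, β+n) = Gamma(10.11+93, 1.33+8) = Gamma(103.11, 9.33).
SD = √α/β = √103.11/9.33 = 1.0884.

1.0884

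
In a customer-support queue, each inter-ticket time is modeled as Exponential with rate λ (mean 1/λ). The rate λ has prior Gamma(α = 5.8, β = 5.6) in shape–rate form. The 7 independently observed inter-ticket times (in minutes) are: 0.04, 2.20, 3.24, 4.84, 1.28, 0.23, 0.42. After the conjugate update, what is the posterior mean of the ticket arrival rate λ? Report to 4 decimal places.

With a Gamma(shape α, rate β) prior on the exponential rate λ, the posterior after n observations with total T = Σxᵢ is Gamma(α+n, β+T).
Sum of observations T = 12.25 minutes; n = 7.
Posterior: Gamma(5.8+7, 5.6+12.25) = Gamma(12.8, 17.85).
Posterior mean of λ = α/β = 12.8/17.85 = 0.7171.

0.7171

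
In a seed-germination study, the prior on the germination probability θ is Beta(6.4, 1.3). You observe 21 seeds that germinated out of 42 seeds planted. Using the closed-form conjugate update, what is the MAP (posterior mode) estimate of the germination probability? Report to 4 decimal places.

0.5535

The Beta prior is conjugate to a Binomial/Bernoulli likelihood; the update adds successes to α and failures to β.
Posterior: Beta(α+k, β+n−k) = Beta(6.4+21, 1.3+21) = Beta(27.4, 22.3).
Mode of Beta(a,b) for a,b>1 is (a−1)/(a+b−2) = 26.4/47.7 = 0.5535.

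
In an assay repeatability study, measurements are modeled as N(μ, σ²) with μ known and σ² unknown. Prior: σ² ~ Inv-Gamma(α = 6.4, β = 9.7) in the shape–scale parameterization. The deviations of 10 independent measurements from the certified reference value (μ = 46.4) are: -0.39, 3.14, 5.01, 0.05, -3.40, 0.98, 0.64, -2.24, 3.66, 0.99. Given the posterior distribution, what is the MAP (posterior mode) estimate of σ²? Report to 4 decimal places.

3.5015

With known mean μ and an Inverse-Gamma(α, β) prior on σ², the Normal likelihood is conjugate: posterior is Inv-Gamma(α + n/2, β + Σ(xᵢ−μ)²/2).
Σ(xᵢ−μ)² = (-0.39)² + (3.14)² + (5.01)² + (0.05)² + (-3.40)² + (0.98)² + (0.64)² + (-2.24)² + (3.66)² + (0.99)² = 67.4376.
Posterior: Inv-Gamma(6.4 + 10/2, 9.7 + 67.4376/2) = Inv-Gamma(11.40, 43.41880).
Mode = β/(α+1) = 43.41880/12.40 = 3.5015.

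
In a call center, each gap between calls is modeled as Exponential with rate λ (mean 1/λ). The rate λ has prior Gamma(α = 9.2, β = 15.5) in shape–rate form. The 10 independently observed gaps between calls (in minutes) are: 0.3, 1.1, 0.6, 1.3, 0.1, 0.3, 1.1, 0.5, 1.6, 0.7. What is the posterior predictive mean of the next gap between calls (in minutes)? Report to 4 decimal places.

With a Gamma(shape α, rate β) prior on the exponential rate λ, the posterior after n observations with total T = Σxᵢ is Gamma(α+n, β+T).
Sum of observations T = 7.6 minutes; n = 10.
Posterior: Gamma(9.2+10, 15.5+7.6) = Gamma(19.2, 23.1).
The predictive distribution for the next observation is Lomax; its mean is β/(α−1) = 23.1/18.2 = 1.2692.

1.2692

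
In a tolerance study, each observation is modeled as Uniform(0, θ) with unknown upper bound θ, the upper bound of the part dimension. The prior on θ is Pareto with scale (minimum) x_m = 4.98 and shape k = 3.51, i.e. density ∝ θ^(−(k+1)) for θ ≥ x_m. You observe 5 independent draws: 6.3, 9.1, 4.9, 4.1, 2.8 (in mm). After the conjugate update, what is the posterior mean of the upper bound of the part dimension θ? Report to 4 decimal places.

A Pareto(scale x_m, shape k) prior on the upper bound θ of Uniform(0, θ) is conjugate: posterior is Pareto(max(x_m, max xᵢ), k + n).
Sample maximum = 9.1; prior scale x_m = 4.98 → posterior scale = max = 9.10.
Posterior shape = 3.51 + 5 = 8.51.
E[θ|data] = k·x_m/(k−1) = 8.51·9.10/7.51 = 10.3117.

10.3117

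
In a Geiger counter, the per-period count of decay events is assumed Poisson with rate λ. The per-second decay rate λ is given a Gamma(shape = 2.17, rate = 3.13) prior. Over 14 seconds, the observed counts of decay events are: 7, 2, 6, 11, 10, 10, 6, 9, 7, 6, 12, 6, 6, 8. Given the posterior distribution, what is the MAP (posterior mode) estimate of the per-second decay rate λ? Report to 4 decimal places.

6.2563

With a Gamma(shape α, rate β) prior, the Poisson likelihood is conjugate: the posterior is Gamma(α + ΣXᵢ, β + n).
Sum of counts S = 106 over n = 14 seconds.
Posterior: Gamma(α+S, β+n) = Gamma(2.17+106, 3.13+14) = Gamma(108.17, 17.13).
Mode of Gamma(α,β) for α≥1 is (α−1)/β = 107.17/17.13 = 6.2563.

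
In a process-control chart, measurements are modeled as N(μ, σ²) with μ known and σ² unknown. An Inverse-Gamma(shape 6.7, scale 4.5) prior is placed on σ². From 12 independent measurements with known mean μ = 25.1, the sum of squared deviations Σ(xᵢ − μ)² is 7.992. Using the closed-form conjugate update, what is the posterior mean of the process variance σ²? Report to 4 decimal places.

0.7262

With known mean μ and an Inverse-Gamma(α, β) prior on σ², the Normal likelihood is conjugate: posterior is Inv-Gamma(α + n/2, β + Σ(xᵢ−μ)²/2).
Posterior: Inv-Gamma(6.7 + 12/2, 4.5 + 7.992/2) = Inv-Gamma(12.70, 8.4960).
E[σ²|data] = β/(α−1) = 8.4960/11.70 = 0.7262.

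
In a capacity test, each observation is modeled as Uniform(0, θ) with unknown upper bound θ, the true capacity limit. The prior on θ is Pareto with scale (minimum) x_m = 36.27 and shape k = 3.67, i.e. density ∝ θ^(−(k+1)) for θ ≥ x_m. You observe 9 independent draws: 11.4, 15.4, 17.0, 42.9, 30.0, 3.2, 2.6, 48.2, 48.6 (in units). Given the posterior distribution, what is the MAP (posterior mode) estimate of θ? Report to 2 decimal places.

A Pareto(scale x_m, shape k) prior on the upper bound θ of Uniform(0, θ) is conjugate: posterior is Pareto(max(x_m, max xᵢ), k + n).
Sample maximum = 48.6; prior scale x_m = 36.27 → posterior scale = max = 48.60.
Posterior shape = 3.67 + 9 = 12.67.
The Pareto density is decreasing on [x_m, ∞), so the mode is x_m = 48.60.

48.60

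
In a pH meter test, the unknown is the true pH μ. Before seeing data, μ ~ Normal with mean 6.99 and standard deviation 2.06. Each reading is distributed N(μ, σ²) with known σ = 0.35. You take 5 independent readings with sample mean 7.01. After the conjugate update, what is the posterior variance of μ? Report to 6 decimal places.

0.024359

For Normal data with known variance σ², a Normal(μ₀, σ₀²) prior on μ is conjugate. Posterior precision = 1/σ₀² + n/σ²; posterior mean is the precision-weighted average of μ₀ and x̄.
σ₀² = 2.06² = 4.2436, σ² = 0.35² = 0.1225; σ² + n·σ₀² = 0.1225 + 5·4.2436 = 21.3405.
Posterior precision = 1/σ₀² + n/σ² = 1/4.2436 + 5/0.1225 = (σ² + n·σ₀²)/(σ₀²σ²) = 21.3405/(4.2436·0.1225); posterior variance σₙ² = σ₀²σ²/(σ² + n·σ₀²) = 4.2436·0.1225/21.3405 = 0.024359.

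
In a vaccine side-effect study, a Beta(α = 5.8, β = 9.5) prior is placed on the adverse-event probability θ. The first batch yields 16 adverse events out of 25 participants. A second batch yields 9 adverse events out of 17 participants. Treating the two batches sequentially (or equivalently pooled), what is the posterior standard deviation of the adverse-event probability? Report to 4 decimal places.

The Beta prior is conjugate to a Binomial/Bernoulli likelihood; the update adds successes to α and failures to β.
After batch 1: Beta(5.8+16, 9.5+9) = Beta(21.8, 18.5).
After batch 2: Beta(21.8+9, 18.5+8) = Beta(30.8, 26.5).
Var = αβ/((α+β)²(α+β+1)) = 30.8·26.5/(57.3²·58.3) = 0.00426402; SD = √0.00426402 = 0.0653.

0.0653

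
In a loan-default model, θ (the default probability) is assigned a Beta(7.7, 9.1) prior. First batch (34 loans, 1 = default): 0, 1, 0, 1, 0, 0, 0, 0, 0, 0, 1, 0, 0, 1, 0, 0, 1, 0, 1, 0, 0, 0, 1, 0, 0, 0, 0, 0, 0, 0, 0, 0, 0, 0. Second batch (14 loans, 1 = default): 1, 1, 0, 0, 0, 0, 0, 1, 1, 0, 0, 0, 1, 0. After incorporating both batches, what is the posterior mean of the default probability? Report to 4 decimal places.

The Beta prior is conjugate to a Binomial/Bernoulli likelihood; the update adds successes to α and failures to β.
After batch 1: Beta(7.7+7, 9.1+27) = Beta(14.7, 36.1).
After batch 2: Beta(14.7+5, 36.1+9) = Beta(19.7, 45.1).
Posterior mean = α/(α+β) = 19.7/64.8 = 0.3040.

0.3040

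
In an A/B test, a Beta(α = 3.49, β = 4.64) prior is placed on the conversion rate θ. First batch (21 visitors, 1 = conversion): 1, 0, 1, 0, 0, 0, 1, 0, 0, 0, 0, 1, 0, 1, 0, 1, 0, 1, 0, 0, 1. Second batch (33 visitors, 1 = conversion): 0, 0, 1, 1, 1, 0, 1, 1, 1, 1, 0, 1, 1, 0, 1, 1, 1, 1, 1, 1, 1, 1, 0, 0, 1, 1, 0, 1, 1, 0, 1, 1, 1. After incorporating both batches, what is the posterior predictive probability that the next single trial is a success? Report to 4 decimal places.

0.5712

The Beta prior is conjugate to a Binomial/Bernoulli likelihood; the update adds successes to α and failures to β.
After batch 1: Beta(3.49+8, 4.64+13) = Beta(11.49, 17.64).
After batch 2: Beta(11.49+24, 17.64+9) = Beta(35.49, 26.64).
For a single future Bernoulli trial, P(success | data) = α/(α+β) = 0.5712.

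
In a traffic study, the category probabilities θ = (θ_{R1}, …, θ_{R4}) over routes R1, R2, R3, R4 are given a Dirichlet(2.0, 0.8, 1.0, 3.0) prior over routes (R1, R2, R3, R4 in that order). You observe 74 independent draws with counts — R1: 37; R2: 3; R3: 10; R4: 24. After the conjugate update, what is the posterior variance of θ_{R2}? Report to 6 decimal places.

0.000548

The Dirichlet prior is conjugate to the Multinomial likelihood: each posterior αⱼ = prior αⱼ + observed count nⱼ.
Posterior concentration: (39.0, 3.8, 11.0, 27.0), total = 80.8.
Var[θ_j] = α_j(Σα−α_j)/((Σα)²(Σα+1)) = 3.8·77.0/(80.8²·81.8) = 0.000548.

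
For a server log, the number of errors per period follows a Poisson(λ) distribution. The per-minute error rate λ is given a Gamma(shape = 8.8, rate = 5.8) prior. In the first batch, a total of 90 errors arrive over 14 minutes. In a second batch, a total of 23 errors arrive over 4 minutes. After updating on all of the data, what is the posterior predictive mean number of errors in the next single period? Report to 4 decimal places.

5.1176

With a Gamma(shape α, rate β) prior, the Poisson likelihood is conjugate: the posterior is Gamma(α + ΣXᵢ, β + n).
After batch 1: Gamma(α+S, β+n) = Gamma(8.8+90, 5.8+14) = Gamma(98.8, 19.8).
After batch 2: Gamma(α+S, β+n) = Gamma(98.8+23, 19.8+4) = Gamma(121.8, 23.8).
The predictive distribution for one future period is NegBinom with mean α/β = 5.1176.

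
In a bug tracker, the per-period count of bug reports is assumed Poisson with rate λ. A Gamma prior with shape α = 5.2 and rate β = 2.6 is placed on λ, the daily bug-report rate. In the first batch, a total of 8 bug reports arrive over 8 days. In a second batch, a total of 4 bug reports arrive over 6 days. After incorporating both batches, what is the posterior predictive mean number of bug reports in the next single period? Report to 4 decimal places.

With a Gamma(shape α, rate β) prior, the Poisson likelihood is conjugate: the posterior is Gamma(α + ΣXᵢ, β + n).
After batch 1: Gamma(α+S, β+n) = Gamma(5.2+8, 2.6+8) = Gamma(13.2, 10.6).
After batch 2: Gamma(α+S, β+n) = Gamma(13.2+4, 10.6+6) = Gamma(17.2, 16.6).
The predictive distribution for one future period is NegBinom with mean α/β = 1.0361.

1.0361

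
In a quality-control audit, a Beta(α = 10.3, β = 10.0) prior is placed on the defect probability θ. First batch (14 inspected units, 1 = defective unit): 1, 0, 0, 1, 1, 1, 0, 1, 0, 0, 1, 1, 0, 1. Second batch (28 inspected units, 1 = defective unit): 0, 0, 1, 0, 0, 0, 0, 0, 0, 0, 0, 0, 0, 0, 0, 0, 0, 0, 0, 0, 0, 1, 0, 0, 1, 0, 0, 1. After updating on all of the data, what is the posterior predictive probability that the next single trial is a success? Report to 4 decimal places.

The Beta prior is conjugate to a Binomial/Bernoulli likelihood; the update adds successes to α and failures to β.
After batch 1: Beta(10.3+8, 10.0+6) = Beta(18.3, 16.0).
After batch 2: Beta(18.3+4, 16.0+24) = Beta(22.3, 40.0).
For a single future Bernoulli trial, P(success | data) = α/(α+β) = 0.3579.

0.3579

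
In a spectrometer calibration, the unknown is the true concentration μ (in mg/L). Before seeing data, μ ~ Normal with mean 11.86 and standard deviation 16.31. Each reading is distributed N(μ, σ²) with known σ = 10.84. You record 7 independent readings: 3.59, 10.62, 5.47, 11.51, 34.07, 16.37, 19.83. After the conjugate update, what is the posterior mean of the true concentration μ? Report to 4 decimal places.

For Normal data with known variance σ², a Normal(μ₀, σ₀²) prior on μ is conjugate. Posterior precision = 1/σ₀² + n/σ²; posterior mean is the precision-weighted average of μ₀ and x̄.
Σxᵢ = 3.59 + 10.62 + 5.47 + 11.51 + 34.07 + 16.37 + 19.83 = 101.46, so n·x̄ = 101.46.
σ₀² = 16.31² = 266.0161, σ² = 10.84² = 117.5056; σ² + n·σ₀² = 117.5056 + 7·266.0161 = 1979.6183.
Posterior mean = (μ₀/σ₀² + n·x̄/σ²)/(1/σ₀² + n/σ²) = (σ²·μ₀ + σ₀²·n·x̄)/(σ² + n·σ₀²) = (117.5056·11.86 + 266.0161·101.46)/1979.6183 = 28383.609922/1979.6183 = 14.3379.

14.3379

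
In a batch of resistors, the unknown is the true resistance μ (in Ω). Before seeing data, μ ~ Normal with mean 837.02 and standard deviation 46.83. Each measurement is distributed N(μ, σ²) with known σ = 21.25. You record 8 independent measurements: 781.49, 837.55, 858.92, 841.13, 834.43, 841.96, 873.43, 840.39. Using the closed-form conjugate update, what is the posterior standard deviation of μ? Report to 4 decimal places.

7.4182

For Normal data with known variance σ², a Normal(μ₀, σ₀²) prior on μ is conjugate. Posterior precision = 1/σ₀² + n/σ²; posterior mean is the precision-weighted average of μ₀ and x̄.
σ₀² = 46.83² = 2193.0489, σ² = 21.25² = 451.5625; σ² + n·σ₀² = 451.5625 + 8·2193.0489 = 17995.9537.
Posterior precision = 1/σ₀² + n/σ² = 1/2193.0489 + 8/451.5625 = (σ² + n·σ₀²)/(σ₀²σ²) = 17995.9537/(2193.0489·451.5625); posterior variance σₙ² = σ₀²σ²/(σ² + n·σ₀²) = 2193.0489·451.5625/17995.9537 = 55.028962.
Posterior SD = √σₙ² = √(2193.0489·451.5625/17995.9537) = 7.4182.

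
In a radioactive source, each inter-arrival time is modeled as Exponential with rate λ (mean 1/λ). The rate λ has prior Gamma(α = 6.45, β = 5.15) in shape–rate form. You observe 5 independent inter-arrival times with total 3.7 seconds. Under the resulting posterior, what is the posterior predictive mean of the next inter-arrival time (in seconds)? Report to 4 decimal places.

With a Gamma(shape α, rate β) prior on the exponential rate λ, the posterior after n observations with total T = Σxᵢ is Gamma(α+n, β+T).
Posterior: Gamma(6.45+5, 5.15+3.7) = Gamma(11.45, 8.85).
The predictive distribution for the next observation is Lomax; its mean is β/(α−1) = 8.85/10.45 = 0.8469.

0.8469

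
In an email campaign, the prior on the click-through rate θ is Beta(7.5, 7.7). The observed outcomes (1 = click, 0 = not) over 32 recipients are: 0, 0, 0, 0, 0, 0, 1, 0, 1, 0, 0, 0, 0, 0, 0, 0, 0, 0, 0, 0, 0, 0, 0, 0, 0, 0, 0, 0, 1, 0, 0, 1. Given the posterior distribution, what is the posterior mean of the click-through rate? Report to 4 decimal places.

0.2436

The Beta prior is conjugate to a Binomial/Bernoulli likelihood; the update adds successes to α and failures to β.
Posterior: Beta(α+k, β+n−k) = Beta(7.5+4, 7.7+28) = Beta(11.5, 35.7).
Posterior mean = α/(α+β) = 11.5/47.2 = 0.2436.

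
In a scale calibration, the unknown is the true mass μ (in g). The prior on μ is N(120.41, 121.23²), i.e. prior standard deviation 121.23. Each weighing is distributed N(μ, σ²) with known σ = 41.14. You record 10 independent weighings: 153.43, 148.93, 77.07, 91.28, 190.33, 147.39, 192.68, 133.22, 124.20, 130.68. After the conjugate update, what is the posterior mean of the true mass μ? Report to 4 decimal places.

138.7103

For Normal data with known variance σ², a Normal(μ₀, σ₀²) prior on μ is conjugate. Posterior precision = 1/σ₀² + n/σ²; posterior mean is the precision-weighted average of μ₀ and x̄.
Σxᵢ = 153.43 + 148.93 + 77.07 + 91.28 + 190.33 + 147.39 + 192.68 + 133.22 + 124.20 + 130.68 = 1389.21, so n·x̄ = 1389.21.
σ₀² = 121.23² = 14696.7129, σ² = 41.14² = 1692.4996; σ² + n·σ₀² = 1692.4996 + 10·14696.7129 = 148659.6286.
Posterior mean = (μ₀/σ₀² + n·x̄/σ²)/(1/σ₀² + n/σ²) = (σ²·μ₀ + σ₀²·n·x̄)/(σ² + n·σ₀²) = (1692.4996·120.41 + 14696.7129·1389.21)/148659.6286 = 20620614.404645/148659.6286 = 138.7103.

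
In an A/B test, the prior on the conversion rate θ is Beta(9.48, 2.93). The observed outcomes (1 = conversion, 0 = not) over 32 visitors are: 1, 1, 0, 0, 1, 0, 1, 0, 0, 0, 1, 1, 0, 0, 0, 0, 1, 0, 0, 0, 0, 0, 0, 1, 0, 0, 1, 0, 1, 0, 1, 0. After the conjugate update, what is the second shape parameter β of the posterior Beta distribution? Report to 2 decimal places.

23.93

The Beta prior is conjugate to a Binomial/Bernoulli likelihood; the update adds successes to α and failures to β.
Posterior: Beta(α+k, β+n−k) = Beta(9.48+11, 2.93+21) = Beta(20.48, 23.93).
Posterior β = 23.93.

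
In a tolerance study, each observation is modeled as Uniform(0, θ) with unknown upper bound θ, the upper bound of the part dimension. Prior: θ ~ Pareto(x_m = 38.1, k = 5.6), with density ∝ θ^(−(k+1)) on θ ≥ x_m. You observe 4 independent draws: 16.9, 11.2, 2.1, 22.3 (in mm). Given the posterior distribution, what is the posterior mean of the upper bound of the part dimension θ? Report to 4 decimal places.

A Pareto(scale x_m, shape k) prior on the upper bound θ of Uniform(0, θ) is conjugate: posterior is Pareto(max(x_m, max xᵢ), k + n).
Sample maximum = 22.3; prior scale x_m = 38.1 → posterior scale = max = 38.1.
Posterior shape = 5.6 + 4 = 9.6.
E[θ|data] = k·x_m/(k−1) = 9.6·38.1/8.6 = 42.5302.

42.5302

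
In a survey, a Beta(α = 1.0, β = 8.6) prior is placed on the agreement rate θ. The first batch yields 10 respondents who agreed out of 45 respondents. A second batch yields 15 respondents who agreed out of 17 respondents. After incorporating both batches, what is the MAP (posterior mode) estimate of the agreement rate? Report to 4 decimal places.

The Beta prior is conjugate to a Binomial/Bernoulli likelihood; the update adds successes to α and failures to β.
After batch 1: Beta(1.0+10, 8.6+35) = Beta(11.0, 43.6).
After batch 2: Beta(11.0+15, 43.6+2) = Beta(26.0, 45.6).
Mode of Beta(a,b) for a,b>1 is (a−1)/(a+b−2) = 25.0/69.6 = 0.3592.

0.3592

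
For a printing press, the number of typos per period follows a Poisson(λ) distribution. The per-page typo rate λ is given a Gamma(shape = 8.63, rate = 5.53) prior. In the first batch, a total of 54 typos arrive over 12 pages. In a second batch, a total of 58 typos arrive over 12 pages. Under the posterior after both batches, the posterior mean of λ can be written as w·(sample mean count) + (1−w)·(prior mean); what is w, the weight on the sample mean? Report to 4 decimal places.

With a Gamma(shape α, rate β) prior, the Poisson likelihood is conjugate: the posterior is Gamma(α + ΣXᵢ, β + n).
Total number of pages: n = 12 + 12 = 24.
Posterior mean = (α₀+S)/(β₀+n) = [n/(β₀+n)]·(S/n) + [β₀/(β₀+n)]·(α₀/β₀), so only n and β₀ enter the weight.
Weight on data w = n/(β₀+n) = 24/(5.53+24) = 24/29.53 = 0.8127.

0.8127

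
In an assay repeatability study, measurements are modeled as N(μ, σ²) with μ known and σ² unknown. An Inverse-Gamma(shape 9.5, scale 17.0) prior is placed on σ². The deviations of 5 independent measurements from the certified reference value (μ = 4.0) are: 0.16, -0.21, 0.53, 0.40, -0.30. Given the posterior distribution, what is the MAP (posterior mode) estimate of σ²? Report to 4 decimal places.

1.3308

With known mean μ and an Inverse-Gamma(α, β) prior on σ², the Normal likelihood is conjugate: posterior is Inv-Gamma(α + n/2, β + Σ(xᵢ−μ)²/2).
Σ(xᵢ−μ)² = (0.16)² + (-0.21)² + (0.53)² + (0.40)² + (-0.30)² = 0.6006.
Posterior: Inv-Gamma(9.5 + 5/2, 17.0 + 0.6006/2) = Inv-Gamma(12.00, 17.30030).
Mode = β/(α+1) = 17.30030/13.00 = 1.3308.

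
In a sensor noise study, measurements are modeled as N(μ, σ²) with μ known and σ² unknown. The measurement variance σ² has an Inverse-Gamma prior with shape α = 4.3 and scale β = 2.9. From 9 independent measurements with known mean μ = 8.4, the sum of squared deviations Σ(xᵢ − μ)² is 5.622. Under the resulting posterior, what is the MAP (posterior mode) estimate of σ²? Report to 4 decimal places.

0.5828

With known mean μ and an Inverse-Gamma(α, β) prior on σ², the Normal likelihood is conjugate: posterior is Inv-Gamma(α + n/2, β + Σ(xᵢ−μ)²/2).
Posterior: Inv-Gamma(4.3 + 9/2, 2.9 + 5.622/2) = Inv-Gamma(8.80, 5.7110).
Mode = β/(α+1) = 5.7110/9.80 = 0.5828.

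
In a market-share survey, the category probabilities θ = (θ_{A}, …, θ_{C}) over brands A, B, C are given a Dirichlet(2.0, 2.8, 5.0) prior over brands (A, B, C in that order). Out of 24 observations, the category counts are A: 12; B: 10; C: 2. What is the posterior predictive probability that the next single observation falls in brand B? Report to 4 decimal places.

0.3787

The Dirichlet prior is conjugate to the Multinomial likelihood: each posterior αⱼ = prior αⱼ + observed count nⱼ.
Posterior concentration: (14.0, 12.8, 7.0), total = 33.8.
P(next = B | data) = α_{B}/Σα = 0.3787.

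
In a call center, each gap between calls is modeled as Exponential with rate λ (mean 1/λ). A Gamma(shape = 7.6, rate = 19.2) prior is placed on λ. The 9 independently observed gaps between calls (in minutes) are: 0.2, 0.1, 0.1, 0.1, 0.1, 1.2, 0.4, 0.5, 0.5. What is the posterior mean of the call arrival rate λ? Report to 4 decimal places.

With a Gamma(shape α, rate β) prior on the exponential rate λ, the posterior after n observations with total T = Σxᵢ is Gamma(α+n, β+T).
Sum of observations T = 3.2 minutes; n = 9.
Posterior: Gamma(7.6+9, 19.2+3.2) = Gamma(16.6, 22.4).
Posterior mean of λ = α/β = 16.6/22.4 = 0.7411.

0.7411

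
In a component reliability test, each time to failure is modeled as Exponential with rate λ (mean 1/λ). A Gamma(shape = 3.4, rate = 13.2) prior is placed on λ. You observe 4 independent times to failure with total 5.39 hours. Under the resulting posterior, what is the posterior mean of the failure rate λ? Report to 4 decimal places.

With a Gamma(shape α, rate β) prior on the exponential rate λ, the posterior after n observations with total T = Σxᵢ is Gamma(α+n, β+T).
Posterior: Gamma(3.4+4, 13.2+5.39) = Gamma(7.4, 18.59).
Posterior mean of λ = α/β = 7.4/18.59 = 0.3981.

0.3981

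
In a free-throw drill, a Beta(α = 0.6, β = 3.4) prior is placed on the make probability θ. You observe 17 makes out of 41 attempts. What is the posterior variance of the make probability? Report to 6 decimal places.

0.005177

The Beta prior is conjugate to a Binomial/Bernoulli likelihood; the update adds successes to α and failures to β.
Posterior: Beta(α+k, β+n−k) = Beta(0.6+17, 3.4+24) = Beta(17.6, 27.4).
Var = αβ/((α+β)²(α+β+1)) = 17.6·27.4/(45.0²·46.0) = 0.005177.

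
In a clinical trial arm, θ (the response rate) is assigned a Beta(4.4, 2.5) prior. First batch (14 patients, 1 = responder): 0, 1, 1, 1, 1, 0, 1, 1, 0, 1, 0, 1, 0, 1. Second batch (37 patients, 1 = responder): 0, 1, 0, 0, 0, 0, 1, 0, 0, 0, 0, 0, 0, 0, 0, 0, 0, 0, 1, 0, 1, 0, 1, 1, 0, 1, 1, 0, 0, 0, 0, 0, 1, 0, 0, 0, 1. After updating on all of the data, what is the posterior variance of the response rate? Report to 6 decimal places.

The Beta prior is conjugate to a Binomial/Bernoulli likelihood; the update adds successes to α and failures to β.
After batch 1: Beta(4.4+9, 2.5+5) = Beta(13.4, 7.5).
After batch 2: Beta(13.4+10, 7.5+27) = Beta(23.4, 34.5).
Var = αβ/((α+β)²(α+β+1)) = 23.4·34.5/(57.9²·58.9) = 0.004088.

0.004088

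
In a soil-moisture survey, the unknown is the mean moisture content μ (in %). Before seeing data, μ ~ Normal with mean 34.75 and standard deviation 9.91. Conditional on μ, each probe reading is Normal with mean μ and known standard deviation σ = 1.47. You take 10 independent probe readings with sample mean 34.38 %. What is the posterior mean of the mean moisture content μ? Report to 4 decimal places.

34.3808

For Normal data with known variance σ², a Normal(μ₀, σ₀²) prior on μ is conjugate. Posterior precision = 1/σ₀² + n/σ²; posterior mean is the precision-weighted average of μ₀ and x̄.
n·x̄ = 10·34.38 = 343.8.
σ₀² = 9.91² = 98.2081, σ² = 1.47² = 2.1609; σ² + n·σ₀² = 2.1609 + 10·98.2081 = 984.2419.
Posterior mean = (μ₀/σ₀² + n·x̄/σ²)/(1/σ₀² + n/σ²) = (σ²·μ₀ + σ₀²·n·x̄)/(σ² + n·σ₀²) = (2.1609·34.75 + 98.2081·343.8)/984.2419 = 33839.036055/984.2419 = 34.3808.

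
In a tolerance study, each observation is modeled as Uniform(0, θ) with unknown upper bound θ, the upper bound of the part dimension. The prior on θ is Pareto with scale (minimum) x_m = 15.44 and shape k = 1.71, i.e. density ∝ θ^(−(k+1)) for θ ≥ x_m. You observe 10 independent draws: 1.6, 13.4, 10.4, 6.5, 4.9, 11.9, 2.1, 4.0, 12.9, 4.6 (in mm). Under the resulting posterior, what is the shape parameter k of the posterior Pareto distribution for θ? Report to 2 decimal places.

A Pareto(scale x_m, shape k) prior on the upper bound θ of Uniform(0, θ) is conjugate: posterior is Pareto(max(x_m, max xᵢ), k + n).
Sample maximum = 13.4; prior scale x_m = 15.44 → posterior scale = max = 15.44.
Posterior shape = 1.71 + 10 = 11.71.
Posterior shape k = 11.71.

11.71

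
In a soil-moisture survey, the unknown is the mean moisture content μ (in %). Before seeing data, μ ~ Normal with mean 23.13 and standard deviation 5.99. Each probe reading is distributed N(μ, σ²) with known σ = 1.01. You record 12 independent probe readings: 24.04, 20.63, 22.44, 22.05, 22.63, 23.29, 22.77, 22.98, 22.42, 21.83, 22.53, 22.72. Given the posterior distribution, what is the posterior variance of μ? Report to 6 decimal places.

0.084807

For Normal data with known variance σ², a Normal(μ₀, σ₀²) prior on μ is conjugate. Posterior precision = 1/σ₀² + n/σ²; posterior mean is the precision-weighted average of μ₀ and x̄.
σ₀² = 5.99² = 35.8801, σ² = 1.01² = 1.0201; σ² + n·σ₀² = 1.0201 + 12·35.8801 = 431.5813.
Posterior precision = 1/σ₀² + n/σ² = 1/35.8801 + 12/1.0201 = (σ² + n·σ₀²)/(σ₀²σ²) = 431.5813/(35.8801·1.0201); posterior variance σₙ² = σ₀²σ²/(σ² + n·σ₀²) = 35.8801·1.0201/431.5813 = 0.084807.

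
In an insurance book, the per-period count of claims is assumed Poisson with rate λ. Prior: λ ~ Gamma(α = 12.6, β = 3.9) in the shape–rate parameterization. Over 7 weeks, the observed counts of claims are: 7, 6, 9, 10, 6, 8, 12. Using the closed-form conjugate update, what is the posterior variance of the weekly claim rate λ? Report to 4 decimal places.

0.5942

With a Gamma(shape α, rate β) prior, the Poisson likelihood is conjugate: the posterior is Gamma(α + ΣXᵢ, β + n).
Sum of counts S = 58 over n = 7 weeks.
Posterior: Gamma(α+S, β+n) = Gamma(12.6+58, 3.9+7) = Gamma(70.6, 10.9).
Var = α/β² = 70.6/10.9² = 0.5942.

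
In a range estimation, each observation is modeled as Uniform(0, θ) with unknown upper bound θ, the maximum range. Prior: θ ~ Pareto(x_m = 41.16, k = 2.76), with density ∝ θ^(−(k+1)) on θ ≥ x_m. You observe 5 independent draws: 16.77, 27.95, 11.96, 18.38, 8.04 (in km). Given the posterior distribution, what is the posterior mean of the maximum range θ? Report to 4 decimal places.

A Pareto(scale x_m, shape k) prior on the upper bound θ of Uniform(0, θ) is conjugate: posterior is Pareto(max(x_m, max xᵢ), k + n).
Sample maximum = 27.95; prior scale x_m = 41.16 → posterior scale = max = 41.16.
Posterior shape = 2.76 + 5 = 7.76.
E[θ|data] = k·x_m/(k−1) = 7.76·41.16/6.76 = 47.2488.

47.2488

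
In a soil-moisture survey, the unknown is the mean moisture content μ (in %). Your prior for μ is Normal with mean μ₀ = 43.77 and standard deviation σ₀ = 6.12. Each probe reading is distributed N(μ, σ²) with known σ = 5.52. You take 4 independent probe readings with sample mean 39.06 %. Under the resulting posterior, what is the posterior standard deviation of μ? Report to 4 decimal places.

For Normal data with known variance σ², a Normal(μ₀, σ₀²) prior on μ is conjugate. Posterior precision = 1/σ₀² + n/σ²; posterior mean is the precision-weighted average of μ₀ and x̄.
σ₀² = 6.12² = 37.4544, σ² = 5.52² = 30.4704; σ² + n·σ₀² = 30.4704 + 4·37.4544 = 180.288.
Posterior precision = 1/σ₀² + n/σ² = 1/37.4544 + 4/30.4704 = (σ² + n·σ₀²)/(σ₀²σ²) = 180.288/(37.4544·30.4704); posterior variance σₙ² = σ₀²σ²/(σ² + n·σ₀²) = 37.4544·30.4704/180.288 = 6.330153.
Posterior SD = √σₙ² = √(37.4544·30.4704/180.288) = 2.5160.

2.5160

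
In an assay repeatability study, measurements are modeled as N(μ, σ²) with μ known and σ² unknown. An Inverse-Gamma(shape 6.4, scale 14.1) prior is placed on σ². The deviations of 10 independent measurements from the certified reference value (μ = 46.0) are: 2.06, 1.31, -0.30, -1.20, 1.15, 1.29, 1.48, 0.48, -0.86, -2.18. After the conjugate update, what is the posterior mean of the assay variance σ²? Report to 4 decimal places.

2.2399

With known mean μ and an Inverse-Gamma(α, β) prior on σ², the Normal likelihood is conjugate: posterior is Inv-Gamma(α + n/2, β + Σ(xᵢ−μ)²/2).
Σ(xᵢ−μ)² = (2.06)² + (1.31)² + (-0.30)² + (-1.20)² + (1.15)² + (1.29)² + (1.48)² + (0.48)² + (-0.86)² + (-2.18)² = 18.3891.
Posterior: Inv-Gamma(6.4 + 10/2, 14.1 + 18.3891/2) = Inv-Gamma(11.40, 23.29455).
E[σ²|data] = β/(α−1) = 23.29455/10.40 = 2.2399.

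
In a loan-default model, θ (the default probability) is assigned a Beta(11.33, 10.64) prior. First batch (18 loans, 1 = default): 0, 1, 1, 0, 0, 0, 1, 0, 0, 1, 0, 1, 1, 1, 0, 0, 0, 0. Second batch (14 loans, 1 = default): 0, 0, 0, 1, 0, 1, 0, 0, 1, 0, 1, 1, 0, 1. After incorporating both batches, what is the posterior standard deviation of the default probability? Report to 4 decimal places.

0.0671

The Beta prior is conjugate to a Binomial/Bernoulli likelihood; the update adds successes to α and failures to β.
After batch 1: Beta(11.33+7, 10.64+11) = Beta(18.33, 21.64).
After batch 2: Beta(18.33+6, 21.64+8) = Beta(24.33, 29.64).
Var = αβ/((α+β)²(α+β+1)) = 24.33·29.64/(53.97²·54.97) = 0.00450391; SD = √0.00450391 = 0.0671.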